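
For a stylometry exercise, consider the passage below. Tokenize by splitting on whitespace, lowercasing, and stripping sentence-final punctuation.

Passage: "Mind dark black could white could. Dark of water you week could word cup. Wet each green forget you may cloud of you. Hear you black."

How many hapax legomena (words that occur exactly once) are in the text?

13

Frequencies: you:4, could:3, dark:2, black:2, of:2, mind:1, white:1, water:1, week:1, word:1, cup:1, wet:1, each:1, green:1, forget:1, may:1, cloud:1, hear:1
Hapax (freq=1): cloud, cup, each, forget, green, hear, may, mind, water, week, wet, white, word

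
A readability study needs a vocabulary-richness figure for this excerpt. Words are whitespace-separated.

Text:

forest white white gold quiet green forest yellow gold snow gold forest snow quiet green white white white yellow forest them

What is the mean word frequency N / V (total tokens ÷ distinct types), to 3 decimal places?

N = 21 tokens, V = 8 types.
Mean frequency = N / V = 21 / 8 = 2.625

2.625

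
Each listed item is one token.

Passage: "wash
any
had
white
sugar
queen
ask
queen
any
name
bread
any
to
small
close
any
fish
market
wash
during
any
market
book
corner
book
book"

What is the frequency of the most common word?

5

Frequencies: any:5, book:3, wash:2, queen:2, market:2, had:1, white:1, sugar:1, ask:1, name:1, bread:1, to:1, small:1, close:1, fish:1, during:1, corner:1
Most common: 'any' with frequency 5.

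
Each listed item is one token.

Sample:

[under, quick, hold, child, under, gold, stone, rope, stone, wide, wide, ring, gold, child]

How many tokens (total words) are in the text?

Tokens: under, quick, hold, child, under, gold, stone, rope, stone, wide, wide, ring, gold, child
N = 14

14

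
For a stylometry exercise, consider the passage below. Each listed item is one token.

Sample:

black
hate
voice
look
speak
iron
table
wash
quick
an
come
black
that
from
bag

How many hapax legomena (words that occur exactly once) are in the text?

Frequencies: black:2, hate:1, voice:1, look:1, speak:1, iron:1, table:1, wash:1, quick:1, an:1, come:1, that:1, from:1, bag:1
Hapax (freq=1): an, bag, come, from, hate, iron, look, quick, speak, table, that, voice, wash

13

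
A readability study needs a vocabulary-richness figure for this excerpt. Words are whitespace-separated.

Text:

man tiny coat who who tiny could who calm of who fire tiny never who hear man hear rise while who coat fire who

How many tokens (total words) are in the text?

24

Tokens: man, tiny, coat, who, who, tiny, could, who, calm, of, who, fire, tiny, never, who, hear, man, hear, rise, while, who, coat, fire, who
N = 24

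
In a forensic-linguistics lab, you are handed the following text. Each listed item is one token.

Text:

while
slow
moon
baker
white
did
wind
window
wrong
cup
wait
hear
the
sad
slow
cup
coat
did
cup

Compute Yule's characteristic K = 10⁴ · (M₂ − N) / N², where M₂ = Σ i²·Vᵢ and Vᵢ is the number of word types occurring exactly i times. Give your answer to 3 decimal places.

277.008

Frequencies: cup:3, slow:2, did:2, while:1, moon:1, baker:1, white:1, wind:1, window:1, wrong:1, wait:1, hear:1, the:1, sad:1, coat:1
N = 19. Frequency spectrum: V_1=12, V_2=2, V_3=1
M₂ = 1²·12 + 2²·2 + 3²·1 = 29
K = 10000 × (29 − 19) / 19² = 277.008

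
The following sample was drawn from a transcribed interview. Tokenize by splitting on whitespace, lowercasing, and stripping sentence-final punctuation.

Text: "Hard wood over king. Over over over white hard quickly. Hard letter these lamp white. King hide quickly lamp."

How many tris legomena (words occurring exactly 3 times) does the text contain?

1

Frequencies: over:4, hard:3, king:2, white:2, quickly:2, lamp:2, wood:1, letter:1, these:1, hide:1
Words with frequency 3: hard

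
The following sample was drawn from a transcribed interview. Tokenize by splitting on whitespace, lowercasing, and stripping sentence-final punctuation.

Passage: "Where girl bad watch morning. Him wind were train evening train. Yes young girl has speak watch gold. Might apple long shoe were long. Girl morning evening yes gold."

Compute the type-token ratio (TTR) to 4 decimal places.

N = 29 tokens, V = 19 types.
TTR = V / N = 19 / 29 = 0.6552

0.6552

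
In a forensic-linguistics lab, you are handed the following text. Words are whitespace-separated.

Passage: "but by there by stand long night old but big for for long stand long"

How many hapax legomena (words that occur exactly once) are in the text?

4

Frequencies: long:3, but:2, by:2, stand:2, for:2, there:1, night:1, old:1, big:1
Hapax (freq=1): big, night, old, there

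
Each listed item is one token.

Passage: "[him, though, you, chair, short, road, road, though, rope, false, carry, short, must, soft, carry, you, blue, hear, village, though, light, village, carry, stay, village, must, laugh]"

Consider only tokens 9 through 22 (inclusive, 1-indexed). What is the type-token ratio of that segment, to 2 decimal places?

0.86

Segment tokens 9–22: rope, false, carry, short, must, soft, carry, you, blue, hear, village, though, light, village
Segment N = 14, segment V = 12.
TTR = 12 / 14 = 0.86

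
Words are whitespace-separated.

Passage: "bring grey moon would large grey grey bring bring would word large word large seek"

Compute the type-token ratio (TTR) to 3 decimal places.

0.467

N = 15 tokens, V = 7 types.
TTR = V / N = 7 / 15 = 0.467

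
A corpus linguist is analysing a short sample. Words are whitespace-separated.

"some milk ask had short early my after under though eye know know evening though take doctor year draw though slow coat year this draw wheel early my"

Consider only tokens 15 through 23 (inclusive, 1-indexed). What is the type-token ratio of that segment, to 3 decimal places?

0.778

Segment tokens 15–23: though, take, doctor, year, draw, though, slow, coat, year
Segment N = 9, segment V = 7.
TTR = 7 / 9 = 0.778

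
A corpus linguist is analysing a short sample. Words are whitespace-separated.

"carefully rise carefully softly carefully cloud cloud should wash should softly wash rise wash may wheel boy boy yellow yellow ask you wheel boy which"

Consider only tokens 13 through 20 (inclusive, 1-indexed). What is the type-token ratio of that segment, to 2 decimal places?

0.75

Segment tokens 13–20: rise, wash, may, wheel, boy, boy, yellow, yellow
Segment N = 8, segment V = 6.
TTR = 6 / 8 = 0.75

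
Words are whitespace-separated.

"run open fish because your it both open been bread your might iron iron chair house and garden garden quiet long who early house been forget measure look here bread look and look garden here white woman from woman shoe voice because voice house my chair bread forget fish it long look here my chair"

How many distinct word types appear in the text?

Distinct types: {and, because, been, both, bread, chair, early, fish, forget, from, garden, here, house, iron, it, long, look, measure, might, my, open, quiet, run, shoe, voice, white, who, woman, your}
V = 29

29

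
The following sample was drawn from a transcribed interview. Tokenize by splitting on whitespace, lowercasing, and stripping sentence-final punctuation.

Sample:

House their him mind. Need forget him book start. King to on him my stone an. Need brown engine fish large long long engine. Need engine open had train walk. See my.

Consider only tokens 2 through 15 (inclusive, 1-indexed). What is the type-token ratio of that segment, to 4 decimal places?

Segment tokens 2–15: their, him, mind, need, forget, him, book, start, king, to, on, him, my, stone
Segment N = 14, segment V = 12.
TTR = 12 / 14 = 0.8571

0.8571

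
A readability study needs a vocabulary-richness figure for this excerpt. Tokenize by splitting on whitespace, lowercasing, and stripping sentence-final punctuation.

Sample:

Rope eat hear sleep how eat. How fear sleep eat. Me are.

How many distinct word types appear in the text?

8

Distinct types: {are, eat, fear, hear, how, me, rope, sleep}
V = 8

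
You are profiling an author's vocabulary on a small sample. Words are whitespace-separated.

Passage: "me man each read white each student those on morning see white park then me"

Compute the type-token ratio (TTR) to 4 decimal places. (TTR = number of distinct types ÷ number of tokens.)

N = 15 tokens, V = 12 types.
TTR = V / N = 12 / 15 = 0.8000

0.8000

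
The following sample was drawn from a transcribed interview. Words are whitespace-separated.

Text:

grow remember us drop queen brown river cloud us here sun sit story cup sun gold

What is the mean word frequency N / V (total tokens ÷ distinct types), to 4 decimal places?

N = 16 tokens, V = 14 types.
Mean frequency = N / V = 16 / 14 = 1.1429

1.1429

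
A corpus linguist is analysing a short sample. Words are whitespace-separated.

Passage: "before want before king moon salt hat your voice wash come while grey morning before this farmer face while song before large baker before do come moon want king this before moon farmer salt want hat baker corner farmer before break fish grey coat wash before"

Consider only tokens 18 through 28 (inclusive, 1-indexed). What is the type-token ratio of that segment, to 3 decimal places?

Segment tokens 18–28: face, while, song, before, large, baker, before, do, come, moon, want
Segment N = 11, segment V = 10.
TTR = 10 / 11 = 0.909

0.909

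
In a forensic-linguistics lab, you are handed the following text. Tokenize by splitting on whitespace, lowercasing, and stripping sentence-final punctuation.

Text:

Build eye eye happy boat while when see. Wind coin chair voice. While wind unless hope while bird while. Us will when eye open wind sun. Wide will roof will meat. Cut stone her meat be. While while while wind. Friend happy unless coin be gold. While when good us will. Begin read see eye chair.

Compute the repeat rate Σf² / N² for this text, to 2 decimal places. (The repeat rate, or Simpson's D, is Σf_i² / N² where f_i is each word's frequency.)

0.05

Frequencies: while:8, eye:4, wind:4, will:4, when:3, happy:2, see:2, coin:2, chair:2, unless:2, us:2, meat:2, be:2, build:1, boat:1, voice:1, hope:1, bird:1, open:1, sun:1, … (10 more, each freq 1)
Σf² = 170; N² = 3136
Repeat rate = 170 / 3136 = 0.05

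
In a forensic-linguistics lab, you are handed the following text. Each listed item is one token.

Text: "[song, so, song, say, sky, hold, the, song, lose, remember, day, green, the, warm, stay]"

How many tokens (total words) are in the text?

15

Tokens: song, so, song, say, sky, hold, the, song, lose, remember, day, green, the, warm, stay
N = 15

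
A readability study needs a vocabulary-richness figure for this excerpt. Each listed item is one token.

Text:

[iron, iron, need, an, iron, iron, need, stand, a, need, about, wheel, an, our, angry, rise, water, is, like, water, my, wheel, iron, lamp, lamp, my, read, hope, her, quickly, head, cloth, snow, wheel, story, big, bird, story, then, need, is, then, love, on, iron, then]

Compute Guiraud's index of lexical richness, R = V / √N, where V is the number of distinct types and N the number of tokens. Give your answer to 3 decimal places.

4.128

N = 46, V = 28.
√N = 6.782330
R = 28 / 6.782330 = 4.128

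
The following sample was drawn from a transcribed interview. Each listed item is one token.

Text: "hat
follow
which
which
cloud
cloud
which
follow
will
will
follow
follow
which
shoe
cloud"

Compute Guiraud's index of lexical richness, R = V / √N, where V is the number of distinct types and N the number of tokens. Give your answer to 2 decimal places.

N = 15, V = 6.
√N = 3.872983
R = 6 / 3.872983 = 1.55

1.55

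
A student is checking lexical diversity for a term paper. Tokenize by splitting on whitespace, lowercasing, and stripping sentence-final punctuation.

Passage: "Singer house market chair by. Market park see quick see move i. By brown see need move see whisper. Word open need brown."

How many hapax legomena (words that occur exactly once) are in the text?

Frequencies: see:4, market:2, by:2, move:2, brown:2, need:2, singer:1, house:1, chair:1, park:1, quick:1, i:1, whisper:1, word:1, open:1
Hapax (freq=1): chair, house, i, open, park, quick, singer, whisper, word

9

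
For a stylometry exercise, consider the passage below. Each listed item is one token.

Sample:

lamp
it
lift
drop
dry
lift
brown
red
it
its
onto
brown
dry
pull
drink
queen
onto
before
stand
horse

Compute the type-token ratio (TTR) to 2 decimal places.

0.75

N = 20 tokens, V = 15 types.
TTR = V / N = 15 / 20 = 0.75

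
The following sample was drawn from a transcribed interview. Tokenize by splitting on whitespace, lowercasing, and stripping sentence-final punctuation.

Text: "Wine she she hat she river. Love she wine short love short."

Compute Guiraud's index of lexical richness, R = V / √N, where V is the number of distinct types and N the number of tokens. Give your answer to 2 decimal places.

1.73

N = 12, V = 6.
√N = 3.464102
R = 6 / 3.464102 = 1.73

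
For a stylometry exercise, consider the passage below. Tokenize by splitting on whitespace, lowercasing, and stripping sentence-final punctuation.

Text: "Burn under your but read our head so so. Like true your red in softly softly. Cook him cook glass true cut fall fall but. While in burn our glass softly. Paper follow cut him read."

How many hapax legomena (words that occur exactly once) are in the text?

7

Frequencies: softly:3, burn:2, your:2, but:2, read:2, our:2, so:2, true:2, in:2, cook:2, him:2, glass:2, cut:2, fall:2, under:1, head:1, like:1, red:1, while:1, paper:1, … (1 more, each freq 1)
Hapax (freq=1): follow, head, like, paper, red, under, while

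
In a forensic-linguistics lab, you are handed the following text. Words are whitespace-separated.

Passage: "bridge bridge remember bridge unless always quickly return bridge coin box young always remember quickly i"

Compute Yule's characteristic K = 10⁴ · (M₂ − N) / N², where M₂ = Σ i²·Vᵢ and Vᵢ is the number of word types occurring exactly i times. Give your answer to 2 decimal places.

Frequencies: bridge:4, remember:2, always:2, quickly:2, unless:1, return:1, coin:1, box:1, young:1, i:1
N = 16. Frequency spectrum: V_1=6, V_2=3, V_4=1
M₂ = 1²·6 + 2²·3 + 4²·1 = 34
K = 10000 × (34 − 16) / 16² = 703.13

703.13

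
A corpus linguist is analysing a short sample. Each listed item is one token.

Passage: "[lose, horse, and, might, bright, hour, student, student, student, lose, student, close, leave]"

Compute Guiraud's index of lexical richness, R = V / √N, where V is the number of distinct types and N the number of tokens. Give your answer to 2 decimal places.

2.50

N = 13, V = 9.
√N = 3.605551
R = 9 / 3.605551 = 2.50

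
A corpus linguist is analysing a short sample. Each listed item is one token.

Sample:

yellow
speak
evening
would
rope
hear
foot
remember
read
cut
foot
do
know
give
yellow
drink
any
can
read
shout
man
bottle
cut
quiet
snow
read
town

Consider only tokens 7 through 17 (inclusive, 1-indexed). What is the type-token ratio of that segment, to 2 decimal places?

0.91

Segment tokens 7–17: foot, remember, read, cut, foot, do, know, give, yellow, drink, any
Segment N = 11, segment V = 10.
TTR = 10 / 11 = 0.91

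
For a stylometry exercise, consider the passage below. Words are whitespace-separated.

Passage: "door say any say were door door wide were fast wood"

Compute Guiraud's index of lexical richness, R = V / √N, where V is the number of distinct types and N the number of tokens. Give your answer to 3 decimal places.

N = 11, V = 7.
√N = 3.316625
R = 7 / 3.316625 = 2.111

2.111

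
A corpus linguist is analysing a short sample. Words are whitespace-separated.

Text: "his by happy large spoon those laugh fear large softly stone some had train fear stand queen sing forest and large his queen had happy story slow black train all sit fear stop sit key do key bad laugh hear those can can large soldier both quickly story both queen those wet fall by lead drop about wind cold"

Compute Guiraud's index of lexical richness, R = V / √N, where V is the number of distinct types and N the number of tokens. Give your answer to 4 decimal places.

N = 59, V = 39.
√N = 7.681146
R = 39 / 7.681146 = 5.0774

5.0774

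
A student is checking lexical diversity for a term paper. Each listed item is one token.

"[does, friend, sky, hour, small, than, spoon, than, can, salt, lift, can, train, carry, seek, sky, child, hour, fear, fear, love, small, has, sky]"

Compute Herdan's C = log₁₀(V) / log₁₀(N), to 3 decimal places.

0.891

N = 24, V = 17.
log₁₀(V) = 1.230449, log₁₀(N) = 1.380211
C = 1.230449 / 1.380211 = 0.891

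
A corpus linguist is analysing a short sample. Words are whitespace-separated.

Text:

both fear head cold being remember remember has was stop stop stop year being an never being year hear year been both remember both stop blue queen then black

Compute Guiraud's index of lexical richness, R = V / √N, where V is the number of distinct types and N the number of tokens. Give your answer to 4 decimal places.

N = 29, V = 18.
√N = 5.385165
R = 18 / 5.385165 = 3.3425

3.3425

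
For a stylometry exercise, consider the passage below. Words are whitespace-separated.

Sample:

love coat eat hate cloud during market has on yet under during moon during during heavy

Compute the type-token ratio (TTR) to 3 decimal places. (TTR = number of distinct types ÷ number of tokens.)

0.813

N = 16 tokens, V = 13 types.
TTR = V / N = 13 / 16 = 0.813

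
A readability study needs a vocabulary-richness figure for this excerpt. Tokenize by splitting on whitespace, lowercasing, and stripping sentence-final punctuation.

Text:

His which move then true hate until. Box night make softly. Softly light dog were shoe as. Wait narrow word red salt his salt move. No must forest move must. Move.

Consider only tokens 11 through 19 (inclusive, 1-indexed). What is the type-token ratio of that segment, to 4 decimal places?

0.8889

Segment tokens 11–19: softly, softly, light, dog, were, shoe, as, wait, narrow
Segment N = 9, segment V = 8.
TTR = 8 / 9 = 0.8889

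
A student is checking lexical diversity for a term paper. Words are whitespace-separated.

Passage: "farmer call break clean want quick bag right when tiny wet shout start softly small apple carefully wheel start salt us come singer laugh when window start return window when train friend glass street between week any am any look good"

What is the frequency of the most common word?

Frequencies: when:3, start:3, window:2, any:2, farmer:1, call:1, break:1, clean:1, want:1, quick:1, bag:1, right:1, tiny:1, wet:1, shout:1, softly:1, small:1, apple:1, carefully:1, wheel:1, … (15 more, each freq 1)
Most common: 'when' with frequency 3.

3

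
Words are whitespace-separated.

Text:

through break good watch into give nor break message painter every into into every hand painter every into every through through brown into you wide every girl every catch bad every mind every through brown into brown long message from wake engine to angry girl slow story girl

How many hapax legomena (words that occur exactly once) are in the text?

18

Frequencies: every:8, into:6, through:4, brown:3, girl:3, break:2, message:2, painter:2, good:1, watch:1, give:1, nor:1, hand:1, you:1, wide:1, catch:1, bad:1, mind:1, long:1, from:1, … (6 more, each freq 1)
Hapax (freq=1): angry, bad, catch, engine, from, give, good, hand, long, mind, nor, slow, story, to, wake, watch, wide, you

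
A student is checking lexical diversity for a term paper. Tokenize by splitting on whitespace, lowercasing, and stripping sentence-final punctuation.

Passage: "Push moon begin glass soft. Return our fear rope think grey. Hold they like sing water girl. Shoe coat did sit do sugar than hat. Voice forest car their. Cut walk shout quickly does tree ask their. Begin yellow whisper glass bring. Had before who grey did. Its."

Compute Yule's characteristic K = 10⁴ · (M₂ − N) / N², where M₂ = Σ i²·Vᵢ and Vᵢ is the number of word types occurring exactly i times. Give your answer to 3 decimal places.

Frequencies: begin:2, glass:2, grey:2, did:2, their:2, push:1, moon:1, soft:1, return:1, our:1, fear:1, rope:1, think:1, hold:1, they:1, like:1, sing:1, water:1, girl:1, shoe:1, … (23 more, each freq 1)
N = 48. Frequency spectrum: V_1=38, V_2=5
M₂ = 1²·38 + 2²·5 = 58
K = 10000 × (58 − 48) / 48² = 43.403

43.403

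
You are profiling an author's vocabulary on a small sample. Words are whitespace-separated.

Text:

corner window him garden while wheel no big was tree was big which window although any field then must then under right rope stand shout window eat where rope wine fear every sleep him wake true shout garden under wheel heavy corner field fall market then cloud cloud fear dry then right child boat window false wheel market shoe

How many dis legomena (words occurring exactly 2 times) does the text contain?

13

Frequencies: window:4, then:4, wheel:3, corner:2, him:2, garden:2, big:2, was:2, field:2, under:2, right:2, rope:2, shout:2, fear:2, market:2, cloud:2, while:1, no:1, tree:1, which:1, … (18 more, each freq 1)
Words with frequency 2: big, cloud, corner, fear, field, garden, him, market, right, rope, shout, under, was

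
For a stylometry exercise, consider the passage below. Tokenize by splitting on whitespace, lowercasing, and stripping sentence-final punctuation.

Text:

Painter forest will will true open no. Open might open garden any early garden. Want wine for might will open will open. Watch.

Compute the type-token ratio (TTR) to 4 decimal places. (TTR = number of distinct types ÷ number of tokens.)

N = 23 tokens, V = 14 types.
TTR = V / N = 14 / 23 = 0.6087

0.6087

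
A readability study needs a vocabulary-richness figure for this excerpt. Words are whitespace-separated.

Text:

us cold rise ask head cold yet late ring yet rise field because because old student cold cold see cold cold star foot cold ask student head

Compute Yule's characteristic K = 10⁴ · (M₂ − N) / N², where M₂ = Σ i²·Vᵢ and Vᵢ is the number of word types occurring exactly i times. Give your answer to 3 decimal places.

Frequencies: cold:7, rise:2, ask:2, head:2, yet:2, because:2, student:2, us:1, late:1, ring:1, field:1, old:1, see:1, star:1, foot:1
N = 27. Frequency spectrum: V_1=8, V_2=6, V_7=1
M₂ = 1²·8 + 2²·6 + 7²·1 = 81
K = 10000 × (81 − 27) / 27² = 740.741

740.741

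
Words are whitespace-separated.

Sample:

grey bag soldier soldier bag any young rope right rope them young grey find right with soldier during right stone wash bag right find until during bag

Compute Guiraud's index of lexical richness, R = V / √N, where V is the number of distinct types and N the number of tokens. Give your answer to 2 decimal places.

N = 27, V = 14.
√N = 5.196152
R = 14 / 5.196152 = 2.69

2.69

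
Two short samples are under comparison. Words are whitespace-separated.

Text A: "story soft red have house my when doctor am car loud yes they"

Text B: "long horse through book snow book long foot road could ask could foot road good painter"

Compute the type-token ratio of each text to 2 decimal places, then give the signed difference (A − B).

0.31

TTR(A) = 13/13 = 1.00
TTR(B) = 11/16 = 0.69
Difference = 1.00 − 0.69 = 0.31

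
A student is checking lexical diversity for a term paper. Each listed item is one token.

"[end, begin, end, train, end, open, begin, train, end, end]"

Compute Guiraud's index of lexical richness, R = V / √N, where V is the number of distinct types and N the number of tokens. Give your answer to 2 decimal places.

1.26

N = 10, V = 4.
√N = 3.162278
R = 4 / 3.162278 = 1.26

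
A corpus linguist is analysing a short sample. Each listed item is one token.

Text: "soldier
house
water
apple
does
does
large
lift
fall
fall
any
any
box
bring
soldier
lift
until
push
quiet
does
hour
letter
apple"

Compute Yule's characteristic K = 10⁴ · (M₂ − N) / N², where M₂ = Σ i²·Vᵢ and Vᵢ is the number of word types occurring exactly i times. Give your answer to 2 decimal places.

Frequencies: does:3, soldier:2, apple:2, lift:2, fall:2, any:2, house:1, water:1, large:1, box:1, bring:1, until:1, push:1, quiet:1, hour:1, letter:1
N = 23. Frequency spectrum: V_1=10, V_2=5, V_3=1
M₂ = 1²·10 + 2²·5 + 3²·1 = 39
K = 10000 × (39 − 23) / 23² = 302.46

302.46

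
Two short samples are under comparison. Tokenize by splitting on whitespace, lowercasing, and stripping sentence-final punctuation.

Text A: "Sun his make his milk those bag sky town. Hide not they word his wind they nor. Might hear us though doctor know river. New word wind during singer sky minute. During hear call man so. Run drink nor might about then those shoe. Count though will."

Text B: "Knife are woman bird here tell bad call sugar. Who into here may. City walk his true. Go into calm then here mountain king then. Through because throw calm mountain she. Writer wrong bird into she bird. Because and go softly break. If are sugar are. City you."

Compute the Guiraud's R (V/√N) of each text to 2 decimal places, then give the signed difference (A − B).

A: V=35, N=47, R=5.11
B: V=32, N=48, R=4.62
Difference = 5.11 − 4.62 = 0.49

0.49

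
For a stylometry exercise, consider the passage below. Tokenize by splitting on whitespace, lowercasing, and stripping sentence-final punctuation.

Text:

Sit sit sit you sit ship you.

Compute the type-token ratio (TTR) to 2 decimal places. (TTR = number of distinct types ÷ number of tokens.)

N = 7 tokens, V = 3 types.
TTR = V / N = 3 / 7 = 0.43

0.43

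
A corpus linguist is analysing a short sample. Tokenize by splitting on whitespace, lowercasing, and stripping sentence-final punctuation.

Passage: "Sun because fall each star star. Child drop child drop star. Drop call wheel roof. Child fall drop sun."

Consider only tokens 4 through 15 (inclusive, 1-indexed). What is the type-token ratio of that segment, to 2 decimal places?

0.58

Segment tokens 4–15: each, star, star, child, drop, child, drop, star, drop, call, wheel, roof
Segment N = 12, segment V = 7.
TTR = 7 / 12 = 0.58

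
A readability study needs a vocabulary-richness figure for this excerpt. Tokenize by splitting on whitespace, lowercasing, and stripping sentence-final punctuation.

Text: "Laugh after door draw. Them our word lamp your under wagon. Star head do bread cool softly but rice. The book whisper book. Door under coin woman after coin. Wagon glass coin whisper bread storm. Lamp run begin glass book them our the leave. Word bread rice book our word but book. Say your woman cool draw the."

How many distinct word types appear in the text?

30

Distinct types: {after, begin, book, bread, but, coin, cool, do, door, draw, glass, head, lamp, laugh, leave, our, rice, run, say, softly, star, storm, the, them, under, wagon, whisper, woman, word, your}
V = 30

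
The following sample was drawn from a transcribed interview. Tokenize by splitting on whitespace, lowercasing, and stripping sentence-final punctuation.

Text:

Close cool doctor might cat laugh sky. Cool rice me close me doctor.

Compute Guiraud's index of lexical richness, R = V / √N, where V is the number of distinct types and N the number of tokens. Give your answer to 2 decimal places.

2.50

N = 13, V = 9.
√N = 3.605551
R = 9 / 3.605551 = 2.50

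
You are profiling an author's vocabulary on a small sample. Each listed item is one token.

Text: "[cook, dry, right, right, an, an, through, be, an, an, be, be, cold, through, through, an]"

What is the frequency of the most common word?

5

Frequencies: an:5, through:3, be:3, right:2, cook:1, dry:1, cold:1
Most common: 'an' with frequency 5.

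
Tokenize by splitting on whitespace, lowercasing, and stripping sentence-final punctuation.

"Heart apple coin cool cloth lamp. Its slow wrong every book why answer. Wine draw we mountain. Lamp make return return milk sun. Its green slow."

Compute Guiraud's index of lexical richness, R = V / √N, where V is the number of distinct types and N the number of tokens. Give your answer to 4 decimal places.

4.3146

N = 26, V = 22.
√N = 5.099020
R = 22 / 5.099020 = 4.3146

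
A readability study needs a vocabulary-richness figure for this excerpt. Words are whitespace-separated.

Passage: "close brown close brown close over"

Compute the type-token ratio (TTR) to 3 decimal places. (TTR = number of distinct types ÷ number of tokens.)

N = 6 tokens, V = 3 types.
TTR = V / N = 3 / 6 = 0.500

0.500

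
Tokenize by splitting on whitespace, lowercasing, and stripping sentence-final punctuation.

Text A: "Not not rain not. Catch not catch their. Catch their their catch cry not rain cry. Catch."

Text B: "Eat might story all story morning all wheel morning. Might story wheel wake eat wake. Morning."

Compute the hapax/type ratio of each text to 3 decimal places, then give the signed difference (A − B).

0.000

A: hapax=0, V=5, ratio=0.000
B: hapax=0, V=7, ratio=0.000
Difference = 0.000 − 0.000 = 0.000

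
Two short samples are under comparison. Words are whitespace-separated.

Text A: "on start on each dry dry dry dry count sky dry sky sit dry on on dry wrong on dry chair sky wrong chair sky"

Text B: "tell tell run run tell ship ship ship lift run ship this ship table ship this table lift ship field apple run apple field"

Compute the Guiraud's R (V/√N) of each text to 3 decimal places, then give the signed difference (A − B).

A: V=9, N=25, R=1.800
B: V=8, N=24, R=1.633
Difference = 1.800 − 1.633 = 0.167

0.167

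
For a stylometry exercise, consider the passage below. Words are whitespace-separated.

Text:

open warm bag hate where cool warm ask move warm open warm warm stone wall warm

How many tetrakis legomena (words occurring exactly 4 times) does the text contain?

0

Frequencies: warm:6, open:2, bag:1, hate:1, where:1, cool:1, ask:1, move:1, stone:1, wall:1
Words with frequency 4: (none)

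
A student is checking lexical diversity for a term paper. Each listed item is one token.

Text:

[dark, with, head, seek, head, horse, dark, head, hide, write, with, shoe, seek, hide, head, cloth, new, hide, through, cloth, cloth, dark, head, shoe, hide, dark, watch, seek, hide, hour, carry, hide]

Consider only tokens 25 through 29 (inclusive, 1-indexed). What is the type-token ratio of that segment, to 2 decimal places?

Segment tokens 25–29: hide, dark, watch, seek, hide
Segment N = 5, segment V = 4.
TTR = 4 / 5 = 0.80

0.80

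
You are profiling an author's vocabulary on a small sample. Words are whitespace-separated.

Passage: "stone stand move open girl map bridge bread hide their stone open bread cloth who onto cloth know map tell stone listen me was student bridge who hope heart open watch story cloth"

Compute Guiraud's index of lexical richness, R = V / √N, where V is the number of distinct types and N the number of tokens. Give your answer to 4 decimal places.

N = 33, V = 23.
√N = 5.744563
R = 23 / 5.744563 = 4.0038

4.0038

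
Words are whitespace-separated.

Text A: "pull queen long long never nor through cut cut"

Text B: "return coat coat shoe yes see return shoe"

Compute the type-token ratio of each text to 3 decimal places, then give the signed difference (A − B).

0.153

TTR(A) = 7/9 = 0.778
TTR(B) = 5/8 = 0.625
Difference = 0.778 − 0.625 = 0.153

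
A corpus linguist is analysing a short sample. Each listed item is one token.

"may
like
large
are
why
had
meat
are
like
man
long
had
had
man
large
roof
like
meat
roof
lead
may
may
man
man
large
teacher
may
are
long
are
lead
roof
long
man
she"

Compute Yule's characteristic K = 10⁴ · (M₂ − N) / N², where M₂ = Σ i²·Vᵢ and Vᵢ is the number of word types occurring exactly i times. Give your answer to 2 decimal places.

636.73

Frequencies: man:5, may:4, are:4, like:3, large:3, had:3, long:3, roof:3, meat:2, lead:2, why:1, teacher:1, she:1
N = 35. Frequency spectrum: V_1=3, V_2=2, V_3=5, V_4=2, V_5=1
M₂ = 1²·3 + 2²·2 + 3²·5 + 4²·2 + 5²·1 = 113
K = 10000 × (113 − 35) / 35² = 636.73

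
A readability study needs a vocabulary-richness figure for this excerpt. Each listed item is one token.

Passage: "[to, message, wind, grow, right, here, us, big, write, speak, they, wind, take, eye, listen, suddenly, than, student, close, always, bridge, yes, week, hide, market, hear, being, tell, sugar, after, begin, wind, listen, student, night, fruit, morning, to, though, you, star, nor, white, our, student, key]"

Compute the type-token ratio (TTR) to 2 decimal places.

N = 46 tokens, V = 40 types.
TTR = V / N = 40 / 46 = 0.87

0.87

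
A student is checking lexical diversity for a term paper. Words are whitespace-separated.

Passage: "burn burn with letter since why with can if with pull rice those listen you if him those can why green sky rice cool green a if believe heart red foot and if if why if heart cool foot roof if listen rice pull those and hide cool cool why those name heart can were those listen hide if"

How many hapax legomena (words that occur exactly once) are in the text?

11

Frequencies: if:8, those:5, why:4, cool:4, with:3, can:3, rice:3, listen:3, heart:3, burn:2, pull:2, green:2, foot:2, and:2, hide:2, letter:1, since:1, you:1, him:1, sky:1, … (6 more, each freq 1)
Hapax (freq=1): a, believe, him, letter, name, red, roof, since, sky, were, you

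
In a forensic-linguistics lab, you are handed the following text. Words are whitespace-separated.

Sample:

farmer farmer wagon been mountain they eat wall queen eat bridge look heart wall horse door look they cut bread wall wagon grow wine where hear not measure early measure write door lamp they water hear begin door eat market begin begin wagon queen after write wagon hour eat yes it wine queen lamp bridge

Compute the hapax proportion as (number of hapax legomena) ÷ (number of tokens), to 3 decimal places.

Frequencies: wagon:4, eat:4, they:3, wall:3, queen:3, door:3, begin:3, farmer:2, bridge:2, look:2, wine:2, hear:2, measure:2, write:2, lamp:2, been:1, mountain:1, heart:1, horse:1, cut:1, … (11 more, each freq 1)
Hapax count = 16; token count = 55.
Ratio = 16 / 55 = 0.291

0.291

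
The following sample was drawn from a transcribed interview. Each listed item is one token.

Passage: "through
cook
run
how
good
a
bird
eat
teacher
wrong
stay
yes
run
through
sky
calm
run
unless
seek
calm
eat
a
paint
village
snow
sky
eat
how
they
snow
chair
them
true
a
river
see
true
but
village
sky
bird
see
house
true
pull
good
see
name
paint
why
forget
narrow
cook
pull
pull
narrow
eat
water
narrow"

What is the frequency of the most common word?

Frequencies: eat:4, run:3, a:3, sky:3, true:3, see:3, pull:3, narrow:3, through:2, cook:2, how:2, good:2, bird:2, calm:2, paint:2, village:2, snow:2, teacher:1, wrong:1, stay:1, … (13 more, each freq 1)
Most common: 'eat' with frequency 4.

4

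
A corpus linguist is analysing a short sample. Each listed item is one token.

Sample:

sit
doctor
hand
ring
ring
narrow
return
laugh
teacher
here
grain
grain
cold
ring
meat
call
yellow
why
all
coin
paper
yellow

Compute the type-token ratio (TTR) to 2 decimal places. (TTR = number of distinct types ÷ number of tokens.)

0.82

N = 22 tokens, V = 18 types.
TTR = V / N = 18 / 22 = 0.82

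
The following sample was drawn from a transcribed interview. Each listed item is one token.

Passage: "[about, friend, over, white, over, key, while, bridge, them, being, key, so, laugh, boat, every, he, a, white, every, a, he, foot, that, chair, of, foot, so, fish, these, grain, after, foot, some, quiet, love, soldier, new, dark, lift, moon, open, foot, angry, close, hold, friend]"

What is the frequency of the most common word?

4

Frequencies: foot:4, friend:2, over:2, white:2, key:2, so:2, every:2, he:2, a:2, about:1, while:1, bridge:1, them:1, being:1, laugh:1, boat:1, that:1, chair:1, of:1, fish:1, … (15 more, each freq 1)
Most common: 'foot' with frequency 4.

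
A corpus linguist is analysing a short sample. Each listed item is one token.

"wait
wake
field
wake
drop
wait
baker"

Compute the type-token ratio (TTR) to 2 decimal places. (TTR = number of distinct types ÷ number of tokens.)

0.71

N = 7 tokens, V = 5 types.
TTR = V / N = 5 / 7 = 0.71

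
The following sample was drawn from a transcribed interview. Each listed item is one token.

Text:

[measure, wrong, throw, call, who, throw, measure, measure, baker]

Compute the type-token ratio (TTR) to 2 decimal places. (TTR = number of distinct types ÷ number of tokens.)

0.67

N = 9 tokens, V = 6 types.
TTR = V / N = 6 / 9 = 0.67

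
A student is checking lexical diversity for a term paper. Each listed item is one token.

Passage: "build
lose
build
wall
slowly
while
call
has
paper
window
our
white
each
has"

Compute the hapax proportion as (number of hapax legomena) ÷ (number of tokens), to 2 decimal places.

Frequencies: build:2, has:2, lose:1, wall:1, slowly:1, while:1, call:1, paper:1, window:1, our:1, white:1, each:1
Hapax count = 10; token count = 14.
Ratio = 10 / 14 = 0.71

0.71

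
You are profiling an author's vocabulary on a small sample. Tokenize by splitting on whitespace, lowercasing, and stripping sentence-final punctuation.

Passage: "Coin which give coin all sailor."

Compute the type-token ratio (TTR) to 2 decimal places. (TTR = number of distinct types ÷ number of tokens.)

N = 6 tokens, V = 5 types.
TTR = V / N = 5 / 6 = 0.83

0.83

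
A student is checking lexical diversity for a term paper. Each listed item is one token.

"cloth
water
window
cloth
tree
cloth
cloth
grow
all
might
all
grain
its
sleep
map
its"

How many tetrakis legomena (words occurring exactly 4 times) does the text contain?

1

Frequencies: cloth:4, all:2, its:2, water:1, window:1, tree:1, grow:1, might:1, grain:1, sleep:1, map:1
Words with frequency 4: cloth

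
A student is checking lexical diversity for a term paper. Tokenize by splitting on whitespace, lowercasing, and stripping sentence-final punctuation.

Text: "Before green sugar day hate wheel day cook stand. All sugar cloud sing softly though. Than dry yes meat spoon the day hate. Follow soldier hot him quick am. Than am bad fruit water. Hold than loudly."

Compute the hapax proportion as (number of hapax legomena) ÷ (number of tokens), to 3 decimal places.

0.676

Frequencies: day:3, than:3, sugar:2, hate:2, am:2, before:1, green:1, wheel:1, cook:1, stand:1, all:1, cloud:1, sing:1, softly:1, though:1, dry:1, yes:1, meat:1, spoon:1, the:1, … (10 more, each freq 1)
Hapax count = 25; token count = 37.
Ratio = 25 / 37 = 0.676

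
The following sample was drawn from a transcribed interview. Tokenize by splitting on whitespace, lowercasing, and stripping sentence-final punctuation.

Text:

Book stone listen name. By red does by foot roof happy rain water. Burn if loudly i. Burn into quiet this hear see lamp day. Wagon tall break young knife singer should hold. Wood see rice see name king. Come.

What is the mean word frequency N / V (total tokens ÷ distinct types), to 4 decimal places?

1.1429

N = 40 tokens, V = 35 types.
Mean frequency = N / V = 40 / 35 = 1.1429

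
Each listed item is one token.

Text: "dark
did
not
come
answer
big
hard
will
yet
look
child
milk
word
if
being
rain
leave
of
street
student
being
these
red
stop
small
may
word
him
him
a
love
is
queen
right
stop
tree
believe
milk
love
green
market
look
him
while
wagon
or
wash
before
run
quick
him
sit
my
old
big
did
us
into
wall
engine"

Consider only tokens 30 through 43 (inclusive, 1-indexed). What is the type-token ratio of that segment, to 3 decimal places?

Segment tokens 30–43: a, love, is, queen, right, stop, tree, believe, milk, love, green, market, look, him
Segment N = 14, segment V = 13.
TTR = 13 / 14 = 0.929

0.929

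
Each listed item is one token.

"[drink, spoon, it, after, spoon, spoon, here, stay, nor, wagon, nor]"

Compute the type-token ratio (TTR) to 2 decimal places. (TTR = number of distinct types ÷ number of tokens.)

0.73

N = 11 tokens, V = 8 types.
TTR = V / N = 8 / 11 = 0.73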